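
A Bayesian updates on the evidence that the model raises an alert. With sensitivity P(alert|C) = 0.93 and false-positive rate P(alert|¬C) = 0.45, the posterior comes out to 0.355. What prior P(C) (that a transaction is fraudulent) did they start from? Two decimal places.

In odds form, posterior odds = prior odds × likelihood ratio, so prior odds = posterior odds ÷ LR.
Posterior odds = 0.355/(1−0.355) = 0.5504. LR = 0.93/0.45 = 2.0667.
Prior odds = 0.5504/2.0667 = 0.2663, so P(C) = 0.2663/(1+0.2663) ≈ 0.21.

P(C) = 0.21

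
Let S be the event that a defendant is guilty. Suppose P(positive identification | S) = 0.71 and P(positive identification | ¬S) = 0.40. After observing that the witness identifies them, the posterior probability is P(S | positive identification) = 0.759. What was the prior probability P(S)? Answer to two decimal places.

P(S) = 0.64

In odds form, posterior odds = prior odds × likelihood ratio, so prior odds = posterior odds ÷ LR.
Posterior odds = 0.759/(1−0.759) = 3.1494. LR = 0.71/0.40 = 1.7750.
Prior odds = 3.1494/1.7750 = 1.7743, so P(S) = 1.7743/(1+1.7743) ≈ 0.64.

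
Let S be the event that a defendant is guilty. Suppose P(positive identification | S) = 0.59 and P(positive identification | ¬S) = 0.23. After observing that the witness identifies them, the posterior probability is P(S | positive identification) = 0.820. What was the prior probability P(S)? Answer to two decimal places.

Bayes' rule in odds form gives O(S|E) = O(S)·[P(E|S)/P(E|¬S)], hence O(S) = O(S|E)/LR.
Posterior odds = 0.820/(1−0.820) = 4.5556. LR = 0.59/0.23 = 2.5652.
Prior odds = 4.5556/2.5652 = 1.7759, so P(S) = 1.7759/(1+1.7759) ≈ 0.64.

P(S) = 0.64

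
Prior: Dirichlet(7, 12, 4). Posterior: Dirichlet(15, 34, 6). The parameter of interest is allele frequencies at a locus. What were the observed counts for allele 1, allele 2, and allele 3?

For a Dirichlet(α) prior with multinomial counts c, the posterior is Dirichlet(α + c) componentwise.
Counts are posterior − prior componentwise: 15−7=8, 34−12=22, 6−4=2.

counts (8, 22, 2)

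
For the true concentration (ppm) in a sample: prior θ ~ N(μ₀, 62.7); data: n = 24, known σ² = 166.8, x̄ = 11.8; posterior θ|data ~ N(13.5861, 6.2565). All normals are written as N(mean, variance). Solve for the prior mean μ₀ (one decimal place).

The posterior mean is a precision-weighted average: μ_n = (τ₀μ₀ + τ_data·x̄)/(τ₀+τ_data), with τ₀=1/σ₀² and τ_data=n/σ².
Here τ₀ = 1/62.7 = 0.015949 and τ_data = 24/166.8 = 0.143885, so τ_n = 0.159834.
Rearranging for μ₀: μ₀ = (μ_n·τ_n − τ_data·x̄)/τ₀ = (13.5861·0.159834 − 0.143885·11.8) / 0.015949 = 0.473678/0.015949 ≈ 29.7.

μ₀ = 29.7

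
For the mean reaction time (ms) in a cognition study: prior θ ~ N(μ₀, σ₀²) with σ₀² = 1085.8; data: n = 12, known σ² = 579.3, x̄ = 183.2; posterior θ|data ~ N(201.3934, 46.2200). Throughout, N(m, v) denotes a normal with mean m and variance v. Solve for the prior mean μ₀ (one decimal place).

The posterior mean is a precision-weighted average: μ_n = (τ₀μ₀ + τ_data·x̄)/(τ₀+τ_data), with τ₀=1/σ₀² and τ_data=n/σ².
Here τ₀ = 1/1085.8 = 0.000921 and τ_data = 12/579.3 = 0.020715, so τ_n = 0.021636.
Rearranging for μ₀: μ₀ = (μ_n·τ_n − τ_data·x̄)/τ₀ = (201.3934·0.021636 − 0.020715·183.2) / 0.000921 = 0.562360/0.000921 ≈ 610.6.

μ₀ = 610.6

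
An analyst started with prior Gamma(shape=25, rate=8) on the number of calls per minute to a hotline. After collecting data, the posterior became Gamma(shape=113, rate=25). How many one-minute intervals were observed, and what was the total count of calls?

n = 17 one-minute intervals with total 88 calls

Gamma–Poisson conjugacy: posterior shape = α + Σxᵢ, posterior rate = β + n.
Matching: Σxᵢ = 113 − 25 = 88 and n = 25 − 8 = 17.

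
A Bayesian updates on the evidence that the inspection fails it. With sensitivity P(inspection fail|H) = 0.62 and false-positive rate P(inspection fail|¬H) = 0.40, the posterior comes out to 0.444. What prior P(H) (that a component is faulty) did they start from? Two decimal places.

P(H) = 0.34

In odds form, posterior odds = prior odds × likelihood ratio, so prior odds = posterior odds ÷ LR.
Posterior odds = 0.444/(1−0.444) = 0.7986. LR = 0.62/0.40 = 1.5500.
Prior odds = 0.7986/1.5500 = 0.5152, so P(H) = 0.5152/(1+0.5152) ≈ 0.34.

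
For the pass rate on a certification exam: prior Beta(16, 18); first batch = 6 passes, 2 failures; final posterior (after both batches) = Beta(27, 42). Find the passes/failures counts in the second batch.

5 passes and 22 failures

Sequential conjugate updates are equivalent to a single update on the pooled data, so total successes = posterior α − prior α and total failures = posterior β − prior β.
Total across both batches: 27−16=11 passes, 42−18=24 failures.
Subtract the first batch: 11−6=5 passes and 24−2=22 failures.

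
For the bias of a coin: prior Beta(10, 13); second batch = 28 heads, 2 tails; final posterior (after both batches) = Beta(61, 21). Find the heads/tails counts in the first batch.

Sequential conjugate updates are equivalent to a single update on the pooled data, so total successes = posterior α − prior α and total failures = posterior β − prior β.
Total across both batches: 61−10=51 heads, 21−13=8 tails.
Subtract the second batch: 51−28=23 heads and 8−2=6 tails.

23 heads and 6 tails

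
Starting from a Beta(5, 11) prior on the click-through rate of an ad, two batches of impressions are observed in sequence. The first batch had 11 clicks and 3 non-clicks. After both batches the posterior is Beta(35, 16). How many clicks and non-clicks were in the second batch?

19 clicks and 2 non-clicks

Because Beta–binomial updating is additive in the counts, the combined data contributed (α_post−α_prior, β_post−β_prior) successes and failures.
Total across both batches: 35−5=30 clicks, 16−11=5 non-clicks.
Subtract the first batch: 30−11=19 clicks and 5−3=2 non-clicks.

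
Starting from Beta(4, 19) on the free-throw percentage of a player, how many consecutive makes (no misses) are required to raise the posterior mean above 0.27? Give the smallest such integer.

After k makes and 0 misses the posterior is Beta(4+k, 19), with mean (4+k)/(4+19+k).
Set (4+k)/(23+k) > 0.27 and solve: k > (0.27·23 − 4)/(1 − 0.27) = 3.027.
The smallest integer exceeding 3.027 is 4.

k = 4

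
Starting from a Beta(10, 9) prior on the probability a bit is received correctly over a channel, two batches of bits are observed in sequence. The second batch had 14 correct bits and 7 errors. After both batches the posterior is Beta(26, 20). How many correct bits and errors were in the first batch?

Sequential conjugate updates are equivalent to a single update on the pooled data, so total successes = posterior α − prior α and total failures = posterior β − prior β.
Total across both batches: 26−10=16 correct bits, 20−9=11 errors.
Subtract the second batch: 16−14=2 correct bits and 11−7=4 errors.

2 correct bits and 4 errors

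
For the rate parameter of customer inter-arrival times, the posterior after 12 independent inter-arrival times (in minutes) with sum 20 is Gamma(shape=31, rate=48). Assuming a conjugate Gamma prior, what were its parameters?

Gamma(shape=19, rate=28)

For an exponential likelihood with a Gamma(α, β) prior on the rate, n observations with total T give posterior Gamma(α+n, β+T).
So α = 31 − 12 = 19 and β = 48 − 20 = 28.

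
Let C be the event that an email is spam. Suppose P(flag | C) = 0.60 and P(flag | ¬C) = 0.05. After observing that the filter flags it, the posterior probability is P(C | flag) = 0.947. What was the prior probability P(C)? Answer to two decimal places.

P(C) = 0.60

In odds form, posterior odds = prior odds × likelihood ratio, so prior odds = posterior odds ÷ LR.
Posterior odds = 0.947/(1−0.947) = 17.8679. LR = 0.60/0.05 = 12.0000.
Prior odds = 17.8679/12.0000 = 1.4890, so P(C) = 1.4890/(1+1.4890) ≈ 0.60.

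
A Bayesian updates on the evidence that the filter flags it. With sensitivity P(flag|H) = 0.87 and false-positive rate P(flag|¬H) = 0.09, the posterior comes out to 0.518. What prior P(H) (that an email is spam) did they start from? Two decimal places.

Bayes' rule in odds form gives O(H|E) = O(H)·[P(E|H)/P(E|¬H)], hence O(H) = O(H|E)/LR.
Posterior odds = 0.518/(1−0.518) = 1.0747. LR = 0.87/0.09 = 9.6667.
Prior odds = 1.0747/9.6667 = 0.1112, so P(H) = 0.1112/(1+0.1112) ≈ 0.10.

P(H) = 0.10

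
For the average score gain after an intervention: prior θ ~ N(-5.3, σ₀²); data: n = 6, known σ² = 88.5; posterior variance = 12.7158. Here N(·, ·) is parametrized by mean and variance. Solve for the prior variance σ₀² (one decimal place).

For the Normal–Normal model with known σ², precisions add: τ_n = τ₀ + n/σ².
So 1/σ₀² = 1/12.7158 − 6/88.5 = 0.078642 − 0.067797 = 0.010845.
Hence σ₀² = 1/0.010845 ≈ 92.2.

σ₀² = 92.2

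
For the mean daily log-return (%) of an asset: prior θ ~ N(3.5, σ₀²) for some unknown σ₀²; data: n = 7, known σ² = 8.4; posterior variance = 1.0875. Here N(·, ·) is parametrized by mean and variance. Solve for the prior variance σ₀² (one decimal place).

Posterior precision equals prior precision plus data precision: 1/σ_n² = 1/σ₀² + n/σ².
So 1/σ₀² = 1/1.0875 − 7/8.4 = 0.919540 − 0.833333 = 0.086207.
Hence σ₀² = 1/0.086207 ≈ 11.6.

σ₀² = 11.6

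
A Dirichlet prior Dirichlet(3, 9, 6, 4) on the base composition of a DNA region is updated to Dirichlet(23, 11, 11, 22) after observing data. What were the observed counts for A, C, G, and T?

counts (20, 2, 5, 18)

For a Dirichlet(α) prior with multinomial counts c, the posterior is Dirichlet(α + c) componentwise.
Counts are posterior − prior componentwise: 23−3=20, 11−9=2, 11−6=5, 22−4=18.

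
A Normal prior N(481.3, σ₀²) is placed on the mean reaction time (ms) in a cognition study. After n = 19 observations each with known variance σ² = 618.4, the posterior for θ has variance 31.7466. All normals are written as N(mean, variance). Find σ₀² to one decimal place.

For the Normal–Normal model with known σ², precisions add: τ_n = τ₀ + n/σ².
So 1/σ₀² = 1/31.7466 − 19/618.4 = 0.031499 − 0.030724 = 0.000775.
Hence σ₀² = 1/0.000775 ≈ 1290.3.

σ₀² = 1290.3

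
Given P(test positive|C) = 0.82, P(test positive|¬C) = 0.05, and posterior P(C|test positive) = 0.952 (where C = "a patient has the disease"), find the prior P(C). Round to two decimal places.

P(C) = 0.55

In odds form, posterior odds = prior odds × likelihood ratio, so prior odds = posterior odds ÷ LR.
Posterior odds = 0.952/(1−0.952) = 19.8333. LR = 0.82/0.05 = 16.4000.
Prior odds = 19.8333/16.4000 = 1.2093, so P(C) = 1.2093/(1+1.2093) ≈ 0.55.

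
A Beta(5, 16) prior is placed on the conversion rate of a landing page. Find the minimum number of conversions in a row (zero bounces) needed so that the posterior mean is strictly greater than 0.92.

After k conversions and 0 bounces the posterior is Beta(5+k, 16), with mean (5+k)/(5+16+k).
Set (5+k)/(21+k) > 0.92 and solve: k > (0.92·21 − 5)/(1 − 0.92) = 179.000.
The smallest integer exceeding 179.000 is 180, and checking k=180: (185)/(201) = 0.9204 > 0.92.

k = 180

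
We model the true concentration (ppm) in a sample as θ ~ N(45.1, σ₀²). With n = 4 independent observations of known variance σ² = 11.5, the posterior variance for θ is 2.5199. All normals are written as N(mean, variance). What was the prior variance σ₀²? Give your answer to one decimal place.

For the Normal–Normal model with known σ², precisions add: τ_n = τ₀ + n/σ².
So 1/σ₀² = 1/2.5199 − 4/11.5 = 0.396841 − 0.347826 = 0.049015.
Hence σ₀² = 1/0.049015 ≈ 20.4.

σ₀² = 20.4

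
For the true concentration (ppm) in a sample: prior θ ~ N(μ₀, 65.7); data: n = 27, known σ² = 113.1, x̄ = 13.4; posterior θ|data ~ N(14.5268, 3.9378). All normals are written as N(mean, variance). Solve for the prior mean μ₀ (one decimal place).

The posterior mean is a precision-weighted average: μ_n = (τ₀μ₀ + τ_data·x̄)/(τ₀+τ_data), with τ₀=1/σ₀² and τ_data=n/σ².
Here τ₀ = 1/65.7 = 0.015221 and τ_data = 27/113.1 = 0.238727, so τ_n = 0.253948.
Rearranging for μ₀: μ₀ = (μ_n·τ_n − τ_data·x̄)/τ₀ = (14.5268·0.253948 − 0.238727·13.4) / 0.015221 = 0.490110/0.015221 ≈ 32.2.

μ₀ = 32.2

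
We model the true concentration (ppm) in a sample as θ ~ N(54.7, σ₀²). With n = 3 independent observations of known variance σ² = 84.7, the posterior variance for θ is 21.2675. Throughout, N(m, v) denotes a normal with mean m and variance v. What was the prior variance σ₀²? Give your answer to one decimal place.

σ₀² = 86.2

For the Normal–Normal model with known σ², precisions add: τ_n = τ₀ + n/σ².
So 1/σ₀² = 1/21.2675 − 3/84.7 = 0.047020 − 0.035419 = 0.011601.
Hence σ₀² = 1/0.011601 ≈ 86.2.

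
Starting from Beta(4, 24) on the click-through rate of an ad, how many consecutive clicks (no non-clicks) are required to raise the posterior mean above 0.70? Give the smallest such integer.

k = 53

After k clicks and 0 non-clicks the posterior is Beta(4+k, 24), with mean (4+k)/(4+24+k).
Set (4+k)/(28+k) > 0.70 and solve: k > (0.70·28 − 4)/(1 − 0.70) = 52.000.
The smallest integer exceeding 52.000 is 53, and checking k=53: (57)/(81) = 0.7037 > 0.70.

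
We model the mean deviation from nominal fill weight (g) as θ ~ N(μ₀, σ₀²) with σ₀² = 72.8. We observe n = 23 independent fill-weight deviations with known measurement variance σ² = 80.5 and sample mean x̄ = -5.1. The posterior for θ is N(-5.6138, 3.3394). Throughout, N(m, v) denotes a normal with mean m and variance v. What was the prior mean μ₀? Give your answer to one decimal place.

The posterior mean is a precision-weighted average: μ_n = (τ₀μ₀ + τ_data·x̄)/(τ₀+τ_data), with τ₀=1/σ₀² and τ_data=n/σ².
Here τ₀ = 1/72.8 = 0.013736 and τ_data = 23/80.5 = 0.285714, so τ_n = 0.299450.
Rearranging for μ₀: μ₀ = (μ_n·τ_n − τ_data·x̄)/τ₀ = (-5.6138·0.299450 − 0.285714·-5.1) / 0.013736 = -0.223911/0.013736 ≈ -16.3.

μ₀ = -16.3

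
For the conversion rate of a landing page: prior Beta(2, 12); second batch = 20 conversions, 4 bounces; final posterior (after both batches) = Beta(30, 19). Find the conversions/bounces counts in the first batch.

8 conversions and 3 bounces

Because Beta–binomial updating is additive in the counts, the combined data contributed (α_post−α_prior, β_post−β_prior) successes and failures.
Total across both batches: 30−2=28 conversions, 19−12=7 bounces.
Subtract the second batch: 28−20=8 conversions and 7−4=3 bounces.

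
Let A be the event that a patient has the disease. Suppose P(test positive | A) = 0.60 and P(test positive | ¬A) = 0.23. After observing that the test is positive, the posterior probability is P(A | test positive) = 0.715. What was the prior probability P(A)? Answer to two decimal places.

P(A) = 0.49

Bayes' rule in odds form gives O(A|E) = O(A)·[P(E|A)/P(E|¬A)], hence O(A) = O(A|E)/LR.
Posterior odds = 0.715/(1−0.715) = 2.5088. LR = 0.60/0.23 = 2.6087.
Prior odds = 2.5088/2.6087 = 0.9617, so P(A) = 0.9617/(1+0.9617) ≈ 0.49.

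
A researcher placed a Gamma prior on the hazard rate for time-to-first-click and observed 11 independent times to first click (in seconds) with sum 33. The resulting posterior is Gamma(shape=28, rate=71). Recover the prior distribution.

Gamma(shape=17, rate=38)

For an exponential likelihood with a Gamma(α, β) prior on the rate, n observations with total T give posterior Gamma(α+n, β+T).
So α = 28 − 11 = 17 and β = 71 − 33 = 38.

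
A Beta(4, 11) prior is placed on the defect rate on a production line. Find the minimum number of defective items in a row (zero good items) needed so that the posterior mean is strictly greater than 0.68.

After k defective items and 0 good items the posterior is Beta(4+k, 11), with mean (4+k)/(4+11+k).
Set (4+k)/(15+k) > 0.68 and solve: k > (0.68·15 − 4)/(1 − 0.68) = 19.375.
The smallest integer exceeding 19.375 is 20, and checking k=20: (24)/(35) = 0.6857 > 0.68.

k = 20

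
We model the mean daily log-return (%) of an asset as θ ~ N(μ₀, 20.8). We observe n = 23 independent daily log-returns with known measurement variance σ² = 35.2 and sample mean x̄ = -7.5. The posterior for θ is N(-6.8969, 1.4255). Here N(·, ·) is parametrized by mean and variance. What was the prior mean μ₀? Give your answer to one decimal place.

The posterior mean is a precision-weighted average: μ_n = (τ₀μ₀ + τ_data·x̄)/(τ₀+τ_data), with τ₀=1/σ₀² and τ_data=n/σ².
Here τ₀ = 1/20.8 = 0.048077 and τ_data = 23/35.2 = 0.653409, so τ_n = 0.701486.
Rearranging for μ₀: μ₀ = (μ_n·τ_n − τ_data·x̄)/τ₀ = (-6.8969·0.701486 − 0.653409·-7.5) / 0.048077 = 0.062489/0.048077 ≈ 1.3.

μ₀ = 1.3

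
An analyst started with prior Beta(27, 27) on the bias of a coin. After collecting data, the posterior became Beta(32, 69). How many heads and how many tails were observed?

5 heads and 42 tails

Under Beta–binomial conjugacy the posterior parameters are (α+s, β+f).
So s = 32 − 27 = 5 and f = 69 − 27 = 42.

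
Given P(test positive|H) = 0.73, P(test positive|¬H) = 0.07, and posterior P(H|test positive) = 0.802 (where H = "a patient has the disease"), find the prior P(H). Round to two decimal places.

In odds form, posterior odds = prior odds × likelihood ratio, so prior odds = posterior odds ÷ LR.
Posterior odds = 0.802/(1−0.802) = 4.0505. LR = 0.73/0.07 = 10.4286.
Prior odds = 4.0505/10.4286 = 0.3884, so P(H) = 0.3884/(1+0.3884) ≈ 0.28.

P(H) = 0.28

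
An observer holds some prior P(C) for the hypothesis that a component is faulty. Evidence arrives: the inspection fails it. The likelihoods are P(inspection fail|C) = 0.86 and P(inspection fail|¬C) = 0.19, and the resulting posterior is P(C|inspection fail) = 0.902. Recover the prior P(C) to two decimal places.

P(C) = 0.67

In odds form, posterior odds = prior odds × likelihood ratio, so prior odds = posterior odds ÷ LR.
Posterior odds = 0.902/(1−0.902) = 9.2041. LR = 0.86/0.19 = 4.5263.
Prior odds = 9.2041/4.5263 = 2.0335, so P(C) = 2.0335/(1+2.0335) ≈ 0.67.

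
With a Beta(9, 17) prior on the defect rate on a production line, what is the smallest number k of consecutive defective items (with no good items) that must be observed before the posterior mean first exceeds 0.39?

k = 2

After k defective items and 0 good items the posterior is Beta(9+k, 17), with mean (9+k)/(9+17+k).
Set (9+k)/(26+k) > 0.39 and solve: k > (0.39·26 − 9)/(1 − 0.39) = 1.869.
The smallest integer exceeding 1.869 is 2, and checking k=2: (11)/(28) = 0.3929 > 0.39.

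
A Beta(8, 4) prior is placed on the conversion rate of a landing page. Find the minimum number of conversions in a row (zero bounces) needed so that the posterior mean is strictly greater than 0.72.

k = 3

After k conversions and 0 bounces the posterior is Beta(8+k, 4), with mean (8+k)/(8+4+k).
Set (8+k)/(12+k) > 0.72 and solve: k > (0.72·12 − 8)/(1 − 0.72) = 2.286.
The smallest integer exceeding 2.286 is 3, and checking k=3: (11)/(15) = 0.7333 > 0.72.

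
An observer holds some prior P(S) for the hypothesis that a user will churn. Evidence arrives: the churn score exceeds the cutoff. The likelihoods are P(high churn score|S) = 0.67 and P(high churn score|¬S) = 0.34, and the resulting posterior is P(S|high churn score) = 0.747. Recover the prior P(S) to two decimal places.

P(S) = 0.60

Bayes' rule in odds form gives O(S|E) = O(S)·[P(E|S)/P(E|¬S)], hence O(S) = O(S|E)/LR.
Posterior odds = 0.747/(1−0.747) = 2.9526. LR = 0.67/0.34 = 1.9706.
Prior odds = 2.9526/1.9706 = 1.4983, so P(S) = 1.4983/(1+1.4983) ≈ 0.60.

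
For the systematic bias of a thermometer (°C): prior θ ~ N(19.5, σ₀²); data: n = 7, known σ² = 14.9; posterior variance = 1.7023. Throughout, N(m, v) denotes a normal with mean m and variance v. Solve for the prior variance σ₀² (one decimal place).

Posterior precision equals prior precision plus data precision: 1/σ_n² = 1/σ₀² + n/σ².
So 1/σ₀² = 1/1.7023 − 7/14.9 = 0.587441 − 0.469799 = 0.117642.
Hence σ₀² = 1/0.117642 ≈ 8.5.

σ₀² = 8.5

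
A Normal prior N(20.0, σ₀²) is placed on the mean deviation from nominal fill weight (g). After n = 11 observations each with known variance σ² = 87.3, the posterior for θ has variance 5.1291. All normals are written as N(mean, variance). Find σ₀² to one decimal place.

Posterior precision equals prior precision plus data precision: 1/σ_n² = 1/σ₀² + n/σ².
So 1/σ₀² = 1/5.1291 − 11/87.3 = 0.194966 − 0.126002 = 0.068964.
Hence σ₀² = 1/0.068964 ≈ 14.5.

σ₀² = 14.5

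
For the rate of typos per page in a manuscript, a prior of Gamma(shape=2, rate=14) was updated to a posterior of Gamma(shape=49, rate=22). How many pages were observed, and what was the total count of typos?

Gamma–Poisson conjugacy: posterior shape = α + Σxᵢ, posterior rate = β + n.
Matching: Σxᵢ = 49 − 2 = 47 and n = 22 − 14 = 8.

n = 8 pages with total 47 typos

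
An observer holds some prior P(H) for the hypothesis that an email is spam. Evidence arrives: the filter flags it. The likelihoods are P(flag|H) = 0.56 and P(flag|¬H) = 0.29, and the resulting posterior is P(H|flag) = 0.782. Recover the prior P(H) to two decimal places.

P(H) = 0.65

In odds form, posterior odds = prior odds × likelihood ratio, so prior odds = posterior odds ÷ LR.
Posterior odds = 0.782/(1−0.782) = 3.5872. LR = 0.56/0.29 = 1.9310.
Prior odds = 3.5872/1.9310 = 1.8577, so P(H) = 1.8577/(1+1.8577) ≈ 0.65.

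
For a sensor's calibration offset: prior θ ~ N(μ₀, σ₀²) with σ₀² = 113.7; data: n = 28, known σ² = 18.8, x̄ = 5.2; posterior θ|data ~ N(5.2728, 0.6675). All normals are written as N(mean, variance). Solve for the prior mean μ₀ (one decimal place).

μ₀ = 17.6

The posterior mean is a precision-weighted average: μ_n = (τ₀μ₀ + τ_data·x̄)/(τ₀+τ_data), with τ₀=1/σ₀² and τ_data=n/σ².
Here τ₀ = 1/113.7 = 0.008795 and τ_data = 28/18.8 = 1.489362, so τ_n = 1.498157.
Rearranging for μ₀: μ₀ = (μ_n·τ_n − τ_data·x̄)/τ₀ = (5.2728·1.498157 − 1.489362·5.2) / 0.008795 = 0.154800/0.008795 ≈ 17.6.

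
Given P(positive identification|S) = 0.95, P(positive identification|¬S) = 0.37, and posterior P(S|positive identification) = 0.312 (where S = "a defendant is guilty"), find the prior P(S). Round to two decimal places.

P(S) = 0.15

Bayes' rule in odds form gives O(S|E) = O(S)·[P(E|S)/P(E|¬S)], hence O(S) = O(S|E)/LR.
Posterior odds = 0.312/(1−0.312) = 0.4535. LR = 0.95/0.37 = 2.5676.
Prior odds = 0.4535/2.5676 = 0.1766, so P(S) = 0.1766/(1+0.1766) ≈ 0.15.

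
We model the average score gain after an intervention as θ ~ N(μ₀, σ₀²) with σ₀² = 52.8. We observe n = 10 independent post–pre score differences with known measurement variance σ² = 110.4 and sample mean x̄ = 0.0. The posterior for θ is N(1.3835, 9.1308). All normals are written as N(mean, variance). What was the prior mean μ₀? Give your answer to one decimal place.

μ₀ = 8.0

The posterior mean is a precision-weighted average: μ_n = (τ₀μ₀ + τ_data·x̄)/(τ₀+τ_data), with τ₀=1/σ₀² and τ_data=n/σ².
Here τ₀ = 1/52.8 = 0.018939 and τ_data = 10/110.4 = 0.090580, so τ_n = 0.109519.
Rearranging for μ₀: μ₀ = (μ_n·τ_n − τ_data·x̄)/τ₀ = (1.3835·0.109519 − 0.090580·0.0) / 0.018939 = 0.151520/0.018939 ≈ 8.0.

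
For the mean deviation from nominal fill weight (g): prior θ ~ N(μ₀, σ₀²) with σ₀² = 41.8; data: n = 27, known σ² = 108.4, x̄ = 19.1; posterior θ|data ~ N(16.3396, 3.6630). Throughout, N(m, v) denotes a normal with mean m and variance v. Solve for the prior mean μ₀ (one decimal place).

The posterior mean is a precision-weighted average: μ_n = (τ₀μ₀ + τ_data·x̄)/(τ₀+τ_data), with τ₀=1/σ₀² and τ_data=n/σ².
Here τ₀ = 1/41.8 = 0.023923 and τ_data = 27/108.4 = 0.249077, so τ_n = 0.273000.
Rearranging for μ₀: μ₀ = (μ_n·τ_n − τ_data·x̄)/τ₀ = (16.3396·0.273000 − 0.249077·19.1) / 0.023923 = -0.296660/0.023923 ≈ -12.4.

μ₀ = -12.4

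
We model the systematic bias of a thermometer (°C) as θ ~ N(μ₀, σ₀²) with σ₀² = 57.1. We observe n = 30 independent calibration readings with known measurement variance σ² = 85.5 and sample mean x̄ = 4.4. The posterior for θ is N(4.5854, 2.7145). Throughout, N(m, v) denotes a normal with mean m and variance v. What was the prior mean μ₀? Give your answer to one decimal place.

The posterior mean is a precision-weighted average: μ_n = (τ₀μ₀ + τ_data·x̄)/(τ₀+τ_data), with τ₀=1/σ₀² and τ_data=n/σ².
Here τ₀ = 1/57.1 = 0.017513 and τ_data = 30/85.5 = 0.350877, so τ_n = 0.368390.
Rearranging for μ₀: μ₀ = (μ_n·τ_n − τ_data·x̄)/τ₀ = (4.5854·0.368390 − 0.350877·4.4) / 0.017513 = 0.145357/0.017513 ≈ 8.3.

μ₀ = 8.3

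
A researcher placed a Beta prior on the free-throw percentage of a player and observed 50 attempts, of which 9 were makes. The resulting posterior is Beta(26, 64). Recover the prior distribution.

Under Beta–binomial conjugacy the posterior parameters are (α+s, β+f).
So α = 26 − 9 = 17 and β = 64 − 41 = 23.

Beta(17, 23)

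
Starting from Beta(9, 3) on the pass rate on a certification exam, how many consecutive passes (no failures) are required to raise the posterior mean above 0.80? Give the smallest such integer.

After k passes and 0 failures the posterior is Beta(9+k, 3), with mean (9+k)/(9+3+k).
Set (9+k)/(12+k) > 0.80 and solve: k > (0.80·12 − 9)/(1 − 0.80) = 3.000.
The smallest integer exceeding 3.000 is 4.

k = 4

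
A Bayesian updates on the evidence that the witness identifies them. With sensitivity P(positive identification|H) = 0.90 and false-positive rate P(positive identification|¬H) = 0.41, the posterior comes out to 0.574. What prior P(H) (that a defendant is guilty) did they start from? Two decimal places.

P(H) = 0.38

In odds form, posterior odds = prior odds × likelihood ratio, so prior odds = posterior odds ÷ LR.
Posterior odds = 0.574/(1−0.574) = 1.3474. LR = 0.90/0.41 = 2.1951.
Prior odds = 1.3474/2.1951 = 0.6138, so P(H) = 0.6138/(1+0.6138) ≈ 0.38.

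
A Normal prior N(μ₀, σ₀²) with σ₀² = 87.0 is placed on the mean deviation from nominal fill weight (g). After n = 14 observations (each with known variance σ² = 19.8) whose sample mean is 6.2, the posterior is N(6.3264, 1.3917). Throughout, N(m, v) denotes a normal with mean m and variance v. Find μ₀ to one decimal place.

With known observation variance, the Normal–Normal posterior has precision τ_n = τ₀ + n/σ² and mean μ_n = (τ₀μ₀ + (n/σ²)x̄)/τ_n.
Here τ₀ = 1/87.0 = 0.011494 and τ_data = 14/19.8 = 0.707071, so τ_n = 0.718565.
Rearranging for μ₀: μ₀ = (μ_n·τ_n − τ_data·x̄)/τ₀ = (6.3264·0.718565 − 0.707071·6.2) / 0.011494 = 0.162089/0.011494 ≈ 14.1.

μ₀ = 14.1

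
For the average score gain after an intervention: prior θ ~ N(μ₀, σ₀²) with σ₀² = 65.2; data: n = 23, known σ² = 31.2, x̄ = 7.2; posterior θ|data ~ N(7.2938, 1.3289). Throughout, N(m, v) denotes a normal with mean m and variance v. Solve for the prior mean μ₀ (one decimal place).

μ₀ = 11.8

With known observation variance, the Normal–Normal posterior has precision τ_n = τ₀ + n/σ² and mean μ_n = (τ₀μ₀ + (n/σ²)x̄)/τ_n.
Here τ₀ = 1/65.2 = 0.015337 and τ_data = 23/31.2 = 0.737179, so τ_n = 0.752516.
Rearranging for μ₀: μ₀ = (μ_n·τ_n − τ_data·x̄)/τ₀ = (7.2938·0.752516 − 0.737179·7.2) / 0.015337 = 0.181012/0.015337 ≈ 11.8.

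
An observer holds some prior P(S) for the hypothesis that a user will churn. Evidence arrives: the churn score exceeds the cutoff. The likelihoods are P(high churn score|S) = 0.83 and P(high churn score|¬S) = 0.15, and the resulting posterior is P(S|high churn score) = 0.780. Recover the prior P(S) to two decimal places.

In odds form, posterior odds = prior odds × likelihood ratio, so prior odds = posterior odds ÷ LR.
Posterior odds = 0.780/(1−0.780) = 3.5455. LR = 0.83/0.15 = 5.5333.
Prior odds = 3.5455/5.5333 = 0.6408, so P(S) = 0.6408/(1+0.6408) ≈ 0.39.

P(S) = 0.39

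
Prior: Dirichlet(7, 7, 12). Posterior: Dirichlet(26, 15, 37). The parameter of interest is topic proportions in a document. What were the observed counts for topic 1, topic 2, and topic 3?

For a Dirichlet(α) prior with multinomial counts c, the posterior is Dirichlet(α + c) componentwise.
Counts are posterior − prior componentwise: 26−7=19, 15−7=8, 37−12=25.

counts (19, 8, 25)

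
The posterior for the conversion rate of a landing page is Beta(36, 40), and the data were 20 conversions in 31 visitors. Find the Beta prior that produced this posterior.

Beta(16, 29)

Under Beta–binomial conjugacy the posterior parameters are (α+s, β+f).
Subtract the data counts: 36−20=16, 40−11=29.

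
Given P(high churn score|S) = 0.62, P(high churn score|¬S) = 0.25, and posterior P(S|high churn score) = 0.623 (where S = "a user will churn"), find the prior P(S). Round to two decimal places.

P(S) = 0.40

In odds form, posterior odds = prior odds × likelihood ratio, so prior odds = posterior odds ÷ LR.
Posterior odds = 0.623/(1−0.623) = 1.6525. LR = 0.62/0.25 = 2.4800.
Prior odds = 1.6525/2.4800 = 0.6663, so P(S) = 0.6663/(1+0.6663) ≈ 0.40.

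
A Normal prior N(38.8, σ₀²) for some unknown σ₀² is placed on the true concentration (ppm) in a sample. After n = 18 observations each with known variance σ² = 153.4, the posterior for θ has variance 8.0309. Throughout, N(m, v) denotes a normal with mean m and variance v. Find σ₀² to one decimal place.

σ₀² = 139.3

Posterior precision equals prior precision plus data precision: 1/σ_n² = 1/σ₀² + n/σ².
So 1/σ₀² = 1/8.0309 − 18/153.4 = 0.124519 − 0.117340 = 0.007179.
Hence σ₀² = 1/0.007179 ≈ 139.3.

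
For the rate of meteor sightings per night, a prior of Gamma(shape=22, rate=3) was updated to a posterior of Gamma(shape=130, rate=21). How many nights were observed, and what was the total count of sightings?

n = 18 nights with total 108 sightings

A Gamma(α, β) prior (rate parametrization) on a Poisson rate with n observations summing to S gives posterior Gamma(α+S, β+n).
Matching: Σxᵢ = 130 − 22 = 108 and n = 21 − 3 = 18.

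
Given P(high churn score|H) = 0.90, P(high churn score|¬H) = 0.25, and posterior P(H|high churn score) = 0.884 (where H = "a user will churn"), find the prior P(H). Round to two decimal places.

P(H) = 0.68

In odds form, posterior odds = prior odds × likelihood ratio, so prior odds = posterior odds ÷ LR.
Posterior odds = 0.884/(1−0.884) = 7.6207. LR = 0.90/0.25 = 3.6000.
Prior odds = 7.6207/3.6000 = 2.1169, so P(H) = 2.1169/(1+2.1169) ≈ 0.68.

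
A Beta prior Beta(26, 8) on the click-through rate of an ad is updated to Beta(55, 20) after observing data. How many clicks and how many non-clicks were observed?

Under Beta–binomial conjugacy the posterior parameters are (α+s, β+f).
So s = 55 − 26 = 29 and f = 20 − 8 = 12.

29 clicks and 12 non-clicks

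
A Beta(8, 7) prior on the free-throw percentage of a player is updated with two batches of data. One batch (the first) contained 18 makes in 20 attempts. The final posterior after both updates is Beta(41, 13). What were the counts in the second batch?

15 makes and 4 misses

Sequential conjugate updates are equivalent to a single update on the pooled data, so total successes = posterior α − prior α and total failures = posterior β − prior β.
Total across both batches: 41−8=33 makes, 13−7=6 misses.
Subtract the first batch: 33−18=15 makes and 6−2=4 misses.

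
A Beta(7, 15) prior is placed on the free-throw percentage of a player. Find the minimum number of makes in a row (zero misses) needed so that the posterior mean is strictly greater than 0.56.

After k makes and 0 misses the posterior is Beta(7+k, 15), with mean (7+k)/(7+15+k).
Set (7+k)/(22+k) > 0.56 and solve: k > (0.56·22 − 7)/(1 − 0.56) = 12.091.
The smallest integer exceeding 12.091 is 13, and checking k=13: (20)/(35) = 0.5714 > 0.56.

k = 13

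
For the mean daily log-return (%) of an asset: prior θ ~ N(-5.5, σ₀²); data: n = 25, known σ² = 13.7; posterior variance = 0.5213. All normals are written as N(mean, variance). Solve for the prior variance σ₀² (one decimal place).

σ₀² = 10.7

For the Normal–Normal model with known σ², precisions add: τ_n = τ₀ + n/σ².
So 1/σ₀² = 1/0.5213 − 25/13.7 = 1.918281 − 1.824818 = 0.093463.
Hence σ₀² = 1/0.093463 ≈ 10.7.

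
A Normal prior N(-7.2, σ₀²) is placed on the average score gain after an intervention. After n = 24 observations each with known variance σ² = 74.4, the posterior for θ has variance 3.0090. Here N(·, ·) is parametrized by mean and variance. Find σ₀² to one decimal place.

σ₀² = 102.5

Posterior precision equals prior precision plus data precision: 1/σ_n² = 1/σ₀² + n/σ².
So 1/σ₀² = 1/3.0090 − 24/74.4 = 0.332336 − 0.322581 = 0.009755.
Hence σ₀² = 1/0.009755 ≈ 102.5.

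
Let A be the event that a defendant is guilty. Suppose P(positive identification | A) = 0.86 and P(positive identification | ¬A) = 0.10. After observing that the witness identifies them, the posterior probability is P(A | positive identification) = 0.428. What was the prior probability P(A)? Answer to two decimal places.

Bayes' rule in odds form gives O(A|E) = O(A)·[P(E|A)/P(E|¬A)], hence O(A) = O(A|E)/LR.
Posterior odds = 0.428/(1−0.428) = 0.7483. LR = 0.86/0.10 = 8.6000.
Prior odds = 0.7483/8.6000 = 0.0870, so P(A) = 0.0870/(1+0.0870) ≈ 0.08.

P(A) = 0.08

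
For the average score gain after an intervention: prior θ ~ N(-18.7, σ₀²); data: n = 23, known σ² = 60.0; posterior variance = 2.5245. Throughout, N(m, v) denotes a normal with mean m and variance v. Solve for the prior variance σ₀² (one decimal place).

Posterior precision equals prior precision plus data precision: 1/σ_n² = 1/σ₀² + n/σ².
So 1/σ₀² = 1/2.5245 − 23/60.0 = 0.396118 − 0.383333 = 0.012785.
Hence σ₀² = 1/0.012785 ≈ 78.2.

σ₀² = 78.2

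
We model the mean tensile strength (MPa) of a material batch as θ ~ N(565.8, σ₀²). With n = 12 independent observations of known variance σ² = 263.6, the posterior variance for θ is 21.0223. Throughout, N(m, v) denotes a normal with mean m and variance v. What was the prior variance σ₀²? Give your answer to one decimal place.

Posterior precision equals prior precision plus data precision: 1/σ_n² = 1/σ₀² + n/σ².
So 1/σ₀² = 1/21.0223 − 12/263.6 = 0.047569 − 0.045524 = 0.002045.
Hence σ₀² = 1/0.002045 ≈ 489.0.

σ₀² = 489.0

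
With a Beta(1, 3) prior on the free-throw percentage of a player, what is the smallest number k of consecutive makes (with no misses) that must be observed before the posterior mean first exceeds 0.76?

After k makes and 0 misses the posterior is Beta(1+k, 3), with mean (1+k)/(1+3+k).
Set (1+k)/(4+k) > 0.76 and solve: k > (0.76·4 − 1)/(1 − 0.76) = 8.500.
The smallest integer exceeding 8.500 is 9.

k = 9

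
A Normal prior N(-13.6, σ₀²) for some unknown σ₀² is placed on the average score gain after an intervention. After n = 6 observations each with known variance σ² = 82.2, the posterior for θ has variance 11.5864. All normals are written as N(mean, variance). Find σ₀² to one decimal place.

Posterior precision equals prior precision plus data precision: 1/σ_n² = 1/σ₀² + n/σ².
So 1/σ₀² = 1/11.5864 − 6/82.2 = 0.086308 − 0.072993 = 0.013315.
Hence σ₀² = 1/0.013315 ≈ 75.1.

σ₀² = 75.1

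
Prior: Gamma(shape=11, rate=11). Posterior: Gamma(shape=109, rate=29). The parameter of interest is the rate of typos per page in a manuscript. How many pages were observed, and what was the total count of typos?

Gamma–Poisson conjugacy: posterior shape = α + Σxᵢ, posterior rate = β + n.
Matching: Σxᵢ = 109 − 11 = 98 and n = 29 − 11 = 18.

n = 18 pages with total 98 typos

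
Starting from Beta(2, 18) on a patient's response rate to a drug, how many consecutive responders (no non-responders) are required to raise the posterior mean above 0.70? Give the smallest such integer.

k = 41

After k responders and 0 non-responders the posterior is Beta(2+k, 18), with mean (2+k)/(2+18+k).
Set (2+k)/(20+k) > 0.70 and solve: k > (0.70·20 − 2)/(1 − 0.70) = 40.000.
The smallest integer exceeding 40.000 is 41.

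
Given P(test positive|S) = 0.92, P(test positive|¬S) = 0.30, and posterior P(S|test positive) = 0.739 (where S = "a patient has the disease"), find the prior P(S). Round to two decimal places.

P(S) = 0.48

In odds form, posterior odds = prior odds × likelihood ratio, so prior odds = posterior odds ÷ LR.
Posterior odds = 0.739/(1−0.739) = 2.8314. LR = 0.92/0.30 = 3.0667.
Prior odds = 2.8314/3.0667 = 0.9233, so P(S) = 0.9233/(1+0.9233) ≈ 0.48.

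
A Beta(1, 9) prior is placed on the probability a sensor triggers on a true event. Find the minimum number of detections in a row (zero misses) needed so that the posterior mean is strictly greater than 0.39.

k = 5

After k detections and 0 misses the posterior is Beta(1+k, 9), with mean (1+k)/(1+9+k).
Set (1+k)/(10+k) > 0.39 and solve: k > (0.39·10 − 1)/(1 − 0.39) = 4.754.
The smallest integer exceeding 4.754 is 5.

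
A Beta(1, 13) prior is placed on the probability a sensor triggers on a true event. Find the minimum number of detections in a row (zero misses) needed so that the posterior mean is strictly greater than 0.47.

After k detections and 0 misses the posterior is Beta(1+k, 13), with mean (1+k)/(1+13+k).
Set (1+k)/(14+k) > 0.47 and solve: k > (0.47·14 − 1)/(1 − 0.47) = 10.528.
The smallest integer exceeding 10.528 is 11.

k = 11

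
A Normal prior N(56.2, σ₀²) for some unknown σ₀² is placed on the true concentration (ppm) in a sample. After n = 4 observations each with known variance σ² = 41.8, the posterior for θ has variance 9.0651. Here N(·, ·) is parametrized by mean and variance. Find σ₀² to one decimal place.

σ₀² = 68.4

For the Normal–Normal model with known σ², precisions add: τ_n = τ₀ + n/σ².
So 1/σ₀² = 1/9.0651 − 4/41.8 = 0.110313 − 0.095694 = 0.014619.
Hence σ₀² = 1/0.014619 ≈ 68.4.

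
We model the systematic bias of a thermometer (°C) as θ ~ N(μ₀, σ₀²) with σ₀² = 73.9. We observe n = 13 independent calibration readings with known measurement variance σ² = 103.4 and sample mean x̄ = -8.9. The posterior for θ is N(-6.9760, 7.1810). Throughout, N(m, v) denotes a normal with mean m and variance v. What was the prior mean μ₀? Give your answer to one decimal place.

With known observation variance, the Normal–Normal posterior has precision τ_n = τ₀ + n/σ² and mean μ_n = (τ₀μ₀ + (n/σ²)x̄)/τ_n.
Here τ₀ = 1/73.9 = 0.013532 and τ_data = 13/103.4 = 0.125725, so τ_n = 0.139257.
Rearranging for μ₀: μ₀ = (μ_n·τ_n − τ_data·x̄)/τ₀ = (-6.9760·0.139257 − 0.125725·-8.9) / 0.013532 = 0.147496/0.013532 ≈ 10.9.

μ₀ = 10.9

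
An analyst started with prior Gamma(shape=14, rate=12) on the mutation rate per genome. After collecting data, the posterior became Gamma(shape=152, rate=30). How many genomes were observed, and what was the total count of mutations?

n = 18 genomes with total 138 mutations

A Gamma(α, β) prior (rate parametrization) on a Poisson rate with n observations summing to S gives posterior Gamma(α+S, β+n).
Matching: Σxᵢ = 152 − 14 = 138 and n = 30 − 12 = 18.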